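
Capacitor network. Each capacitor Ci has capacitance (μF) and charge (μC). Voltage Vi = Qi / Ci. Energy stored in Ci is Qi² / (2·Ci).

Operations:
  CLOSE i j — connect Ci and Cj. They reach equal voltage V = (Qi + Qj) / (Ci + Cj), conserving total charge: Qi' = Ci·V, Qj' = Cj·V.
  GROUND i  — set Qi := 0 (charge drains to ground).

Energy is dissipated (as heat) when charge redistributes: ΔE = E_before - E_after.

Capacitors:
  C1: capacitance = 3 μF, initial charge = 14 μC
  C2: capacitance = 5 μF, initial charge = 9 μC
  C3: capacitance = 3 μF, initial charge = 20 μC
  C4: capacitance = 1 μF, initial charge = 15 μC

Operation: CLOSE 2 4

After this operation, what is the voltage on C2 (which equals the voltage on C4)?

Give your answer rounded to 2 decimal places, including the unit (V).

Initial: C1(3μF, Q=14μC, V=4.67V), C2(5μF, Q=9μC, V=1.80V), C3(3μF, Q=20μC, V=6.67V), C4(1μF, Q=15μC, V=15.00V)
Op 1: CLOSE 2-4: Q_total=24.00, C_total=6.00, V=4.00; Q2=20.00, Q4=4.00; dissipated=72.600

Answer: 4.00 V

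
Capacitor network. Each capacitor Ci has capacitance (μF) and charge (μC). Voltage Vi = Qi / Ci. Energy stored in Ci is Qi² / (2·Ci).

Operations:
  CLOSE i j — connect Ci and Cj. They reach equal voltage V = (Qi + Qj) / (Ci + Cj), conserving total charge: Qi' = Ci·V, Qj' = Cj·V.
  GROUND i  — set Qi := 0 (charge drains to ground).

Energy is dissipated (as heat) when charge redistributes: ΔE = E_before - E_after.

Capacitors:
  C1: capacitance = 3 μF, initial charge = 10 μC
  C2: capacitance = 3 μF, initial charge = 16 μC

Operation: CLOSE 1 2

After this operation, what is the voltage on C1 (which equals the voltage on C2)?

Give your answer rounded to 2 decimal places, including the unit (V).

Initial: C1(3μF, Q=10μC, V=3.33V), C2(3μF, Q=16μC, V=5.33V)
Op 1: CLOSE 1-2: Q_total=26.00, C_total=6.00, V=4.33; Q1=13.00, Q2=13.00; dissipated=3.000

Answer: 4.33 V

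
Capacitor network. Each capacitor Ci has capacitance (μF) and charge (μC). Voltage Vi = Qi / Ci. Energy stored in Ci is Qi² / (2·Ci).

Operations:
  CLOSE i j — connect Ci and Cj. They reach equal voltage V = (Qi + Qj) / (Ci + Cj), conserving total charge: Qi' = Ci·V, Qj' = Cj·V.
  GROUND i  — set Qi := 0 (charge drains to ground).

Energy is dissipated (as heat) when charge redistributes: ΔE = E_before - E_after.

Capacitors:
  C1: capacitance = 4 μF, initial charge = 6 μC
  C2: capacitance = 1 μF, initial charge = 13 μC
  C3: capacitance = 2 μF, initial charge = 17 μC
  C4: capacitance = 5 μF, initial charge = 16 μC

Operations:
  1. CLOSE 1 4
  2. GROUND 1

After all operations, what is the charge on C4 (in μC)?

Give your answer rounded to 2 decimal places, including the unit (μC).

Initial: C1(4μF, Q=6μC, V=1.50V), C2(1μF, Q=13μC, V=13.00V), C3(2μF, Q=17μC, V=8.50V), C4(5μF, Q=16μC, V=3.20V)
Op 1: CLOSE 1-4: Q_total=22.00, C_total=9.00, V=2.44; Q1=9.78, Q4=12.22; dissipated=3.211
Op 2: GROUND 1: Q1=0; energy lost=11.951
Final charges: Q1=0.00, Q2=13.00, Q3=17.00, Q4=12.22

Answer: 12.22 μC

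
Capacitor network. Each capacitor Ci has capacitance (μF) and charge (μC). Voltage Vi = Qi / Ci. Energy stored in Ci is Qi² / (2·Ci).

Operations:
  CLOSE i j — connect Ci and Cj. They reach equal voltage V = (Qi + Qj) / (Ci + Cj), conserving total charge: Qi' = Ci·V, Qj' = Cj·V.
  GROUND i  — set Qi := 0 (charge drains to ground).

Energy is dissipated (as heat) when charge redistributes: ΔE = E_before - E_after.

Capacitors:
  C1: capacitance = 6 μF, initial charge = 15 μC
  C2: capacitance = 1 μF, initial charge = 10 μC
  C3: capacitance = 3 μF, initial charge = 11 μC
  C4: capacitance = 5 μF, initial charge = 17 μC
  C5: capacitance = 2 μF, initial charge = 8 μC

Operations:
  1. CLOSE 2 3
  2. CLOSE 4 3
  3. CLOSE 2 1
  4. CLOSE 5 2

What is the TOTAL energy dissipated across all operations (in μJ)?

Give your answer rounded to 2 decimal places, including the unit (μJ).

Answer: 21.90 μJ

Derivation:
Initial: C1(6μF, Q=15μC, V=2.50V), C2(1μF, Q=10μC, V=10.00V), C3(3μF, Q=11μC, V=3.67V), C4(5μF, Q=17μC, V=3.40V), C5(2μF, Q=8μC, V=4.00V)
Op 1: CLOSE 2-3: Q_total=21.00, C_total=4.00, V=5.25; Q2=5.25, Q3=15.75; dissipated=15.042
Op 2: CLOSE 4-3: Q_total=32.75, C_total=8.00, V=4.09; Q4=20.47, Q3=12.28; dissipated=3.209
Op 3: CLOSE 2-1: Q_total=20.25, C_total=7.00, V=2.89; Q2=2.89, Q1=17.36; dissipated=3.241
Op 4: CLOSE 5-2: Q_total=10.89, C_total=3.00, V=3.63; Q5=7.26, Q2=3.63; dissipated=0.409
Total dissipated: 21.900 μJ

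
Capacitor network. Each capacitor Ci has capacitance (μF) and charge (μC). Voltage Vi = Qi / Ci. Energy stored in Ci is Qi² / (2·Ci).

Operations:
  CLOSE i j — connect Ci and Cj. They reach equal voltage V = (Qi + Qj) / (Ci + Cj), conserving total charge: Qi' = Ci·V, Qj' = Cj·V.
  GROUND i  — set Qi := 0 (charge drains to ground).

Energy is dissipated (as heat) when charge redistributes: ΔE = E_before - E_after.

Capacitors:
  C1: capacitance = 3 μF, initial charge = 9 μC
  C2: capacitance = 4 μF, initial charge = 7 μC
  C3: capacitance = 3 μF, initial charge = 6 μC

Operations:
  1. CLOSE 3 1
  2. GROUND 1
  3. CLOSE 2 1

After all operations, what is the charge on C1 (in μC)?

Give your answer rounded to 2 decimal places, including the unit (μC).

Answer: 3.00 μC

Derivation:
Initial: C1(3μF, Q=9μC, V=3.00V), C2(4μF, Q=7μC, V=1.75V), C3(3μF, Q=6μC, V=2.00V)
Op 1: CLOSE 3-1: Q_total=15.00, C_total=6.00, V=2.50; Q3=7.50, Q1=7.50; dissipated=0.750
Op 2: GROUND 1: Q1=0; energy lost=9.375
Op 3: CLOSE 2-1: Q_total=7.00, C_total=7.00, V=1.00; Q2=4.00, Q1=3.00; dissipated=2.625
Final charges: Q1=3.00, Q2=4.00, Q3=7.50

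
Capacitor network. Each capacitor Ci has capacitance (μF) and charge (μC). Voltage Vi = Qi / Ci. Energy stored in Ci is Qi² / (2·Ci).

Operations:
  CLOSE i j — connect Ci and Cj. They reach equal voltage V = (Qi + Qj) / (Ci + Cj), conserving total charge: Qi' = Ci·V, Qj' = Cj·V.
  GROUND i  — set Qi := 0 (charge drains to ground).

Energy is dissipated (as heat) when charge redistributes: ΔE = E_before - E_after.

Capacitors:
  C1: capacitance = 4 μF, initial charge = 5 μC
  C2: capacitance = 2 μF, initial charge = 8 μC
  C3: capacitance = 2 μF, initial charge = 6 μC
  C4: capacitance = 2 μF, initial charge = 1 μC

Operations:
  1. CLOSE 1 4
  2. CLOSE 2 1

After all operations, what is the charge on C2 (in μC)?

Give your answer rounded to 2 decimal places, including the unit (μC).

Answer: 4.00 μC

Derivation:
Initial: C1(4μF, Q=5μC, V=1.25V), C2(2μF, Q=8μC, V=4.00V), C3(2μF, Q=6μC, V=3.00V), C4(2μF, Q=1μC, V=0.50V)
Op 1: CLOSE 1-4: Q_total=6.00, C_total=6.00, V=1.00; Q1=4.00, Q4=2.00; dissipated=0.375
Op 2: CLOSE 2-1: Q_total=12.00, C_total=6.00, V=2.00; Q2=4.00, Q1=8.00; dissipated=6.000
Final charges: Q1=8.00, Q2=4.00, Q3=6.00, Q4=2.00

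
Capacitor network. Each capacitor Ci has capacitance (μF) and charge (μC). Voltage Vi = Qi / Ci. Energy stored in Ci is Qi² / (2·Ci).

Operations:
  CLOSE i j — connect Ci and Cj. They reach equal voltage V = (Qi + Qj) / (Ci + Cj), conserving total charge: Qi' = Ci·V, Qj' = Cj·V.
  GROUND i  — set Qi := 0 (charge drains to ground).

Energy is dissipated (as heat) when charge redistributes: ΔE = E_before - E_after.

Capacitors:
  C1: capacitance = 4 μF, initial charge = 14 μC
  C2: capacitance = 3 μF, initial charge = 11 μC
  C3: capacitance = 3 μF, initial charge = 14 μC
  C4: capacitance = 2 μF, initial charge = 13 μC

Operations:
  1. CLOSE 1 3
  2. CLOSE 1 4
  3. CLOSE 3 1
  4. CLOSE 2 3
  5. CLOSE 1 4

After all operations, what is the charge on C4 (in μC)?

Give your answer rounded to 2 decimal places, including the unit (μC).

Initial: C1(4μF, Q=14μC, V=3.50V), C2(3μF, Q=11μC, V=3.67V), C3(3μF, Q=14μC, V=4.67V), C4(2μF, Q=13μC, V=6.50V)
Op 1: CLOSE 1-3: Q_total=28.00, C_total=7.00, V=4.00; Q1=16.00, Q3=12.00; dissipated=1.167
Op 2: CLOSE 1-4: Q_total=29.00, C_total=6.00, V=4.83; Q1=19.33, Q4=9.67; dissipated=4.167
Op 3: CLOSE 3-1: Q_total=31.33, C_total=7.00, V=4.48; Q3=13.43, Q1=17.90; dissipated=0.595
Op 4: CLOSE 2-3: Q_total=24.43, C_total=6.00, V=4.07; Q2=12.21, Q3=12.21; dissipated=0.491
Op 5: CLOSE 1-4: Q_total=27.57, C_total=6.00, V=4.60; Q1=18.38, Q4=9.19; dissipated=0.085
Final charges: Q1=18.38, Q2=12.21, Q3=12.21, Q4=9.19

Answer: 9.19 μC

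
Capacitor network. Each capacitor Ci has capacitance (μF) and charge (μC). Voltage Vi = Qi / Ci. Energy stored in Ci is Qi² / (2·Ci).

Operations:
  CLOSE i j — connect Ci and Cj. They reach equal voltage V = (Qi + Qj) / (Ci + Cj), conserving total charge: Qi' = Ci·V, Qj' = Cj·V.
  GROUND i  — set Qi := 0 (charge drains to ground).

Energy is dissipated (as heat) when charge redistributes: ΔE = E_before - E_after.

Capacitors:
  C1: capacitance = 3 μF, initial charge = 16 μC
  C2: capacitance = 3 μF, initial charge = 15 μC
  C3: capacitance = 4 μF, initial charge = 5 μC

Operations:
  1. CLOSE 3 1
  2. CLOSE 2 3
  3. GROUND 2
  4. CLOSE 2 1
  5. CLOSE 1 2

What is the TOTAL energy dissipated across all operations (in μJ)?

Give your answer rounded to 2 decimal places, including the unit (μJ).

Initial: C1(3μF, Q=16μC, V=5.33V), C2(3μF, Q=15μC, V=5.00V), C3(4μF, Q=5μC, V=1.25V)
Op 1: CLOSE 3-1: Q_total=21.00, C_total=7.00, V=3.00; Q3=12.00, Q1=9.00; dissipated=14.292
Op 2: CLOSE 2-3: Q_total=27.00, C_total=7.00, V=3.86; Q2=11.57, Q3=15.43; dissipated=3.429
Op 3: GROUND 2: Q2=0; energy lost=22.316
Op 4: CLOSE 2-1: Q_total=9.00, C_total=6.00, V=1.50; Q2=4.50, Q1=4.50; dissipated=6.750
Op 5: CLOSE 1-2: Q_total=9.00, C_total=6.00, V=1.50; Q1=4.50, Q2=4.50; dissipated=0.000
Total dissipated: 46.787 μJ

Answer: 46.79 μJ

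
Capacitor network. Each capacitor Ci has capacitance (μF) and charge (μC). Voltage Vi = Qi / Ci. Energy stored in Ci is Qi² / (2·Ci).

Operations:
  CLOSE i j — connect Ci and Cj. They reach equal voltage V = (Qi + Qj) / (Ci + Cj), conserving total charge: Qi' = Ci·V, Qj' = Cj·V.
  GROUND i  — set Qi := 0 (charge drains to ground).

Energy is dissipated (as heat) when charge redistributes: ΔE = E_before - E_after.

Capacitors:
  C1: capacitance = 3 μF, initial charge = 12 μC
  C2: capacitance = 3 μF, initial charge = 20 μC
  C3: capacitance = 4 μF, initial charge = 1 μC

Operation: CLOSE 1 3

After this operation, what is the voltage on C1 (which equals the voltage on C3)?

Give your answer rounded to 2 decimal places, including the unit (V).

Initial: C1(3μF, Q=12μC, V=4.00V), C2(3μF, Q=20μC, V=6.67V), C3(4μF, Q=1μC, V=0.25V)
Op 1: CLOSE 1-3: Q_total=13.00, C_total=7.00, V=1.86; Q1=5.57, Q3=7.43; dissipated=12.054

Answer: 1.86 V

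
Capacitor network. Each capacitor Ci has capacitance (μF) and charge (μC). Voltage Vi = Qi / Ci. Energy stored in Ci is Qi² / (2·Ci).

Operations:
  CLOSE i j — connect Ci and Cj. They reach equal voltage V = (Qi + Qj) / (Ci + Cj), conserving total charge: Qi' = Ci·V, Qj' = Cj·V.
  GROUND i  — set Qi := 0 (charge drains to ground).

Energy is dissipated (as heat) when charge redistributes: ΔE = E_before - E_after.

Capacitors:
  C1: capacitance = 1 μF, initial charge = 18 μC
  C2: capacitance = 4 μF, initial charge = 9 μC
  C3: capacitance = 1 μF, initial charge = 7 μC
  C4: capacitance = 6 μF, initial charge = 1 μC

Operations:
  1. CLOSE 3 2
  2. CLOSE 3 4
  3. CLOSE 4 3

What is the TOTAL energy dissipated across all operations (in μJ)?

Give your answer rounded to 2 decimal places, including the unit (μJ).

Initial: C1(1μF, Q=18μC, V=18.00V), C2(4μF, Q=9μC, V=2.25V), C3(1μF, Q=7μC, V=7.00V), C4(6μF, Q=1μC, V=0.17V)
Op 1: CLOSE 3-2: Q_total=16.00, C_total=5.00, V=3.20; Q3=3.20, Q2=12.80; dissipated=9.025
Op 2: CLOSE 3-4: Q_total=4.20, C_total=7.00, V=0.60; Q3=0.60, Q4=3.60; dissipated=3.943
Op 3: CLOSE 4-3: Q_total=4.20, C_total=7.00, V=0.60; Q4=3.60, Q3=0.60; dissipated=0.000
Total dissipated: 12.968 μJ

Answer: 12.97 μJ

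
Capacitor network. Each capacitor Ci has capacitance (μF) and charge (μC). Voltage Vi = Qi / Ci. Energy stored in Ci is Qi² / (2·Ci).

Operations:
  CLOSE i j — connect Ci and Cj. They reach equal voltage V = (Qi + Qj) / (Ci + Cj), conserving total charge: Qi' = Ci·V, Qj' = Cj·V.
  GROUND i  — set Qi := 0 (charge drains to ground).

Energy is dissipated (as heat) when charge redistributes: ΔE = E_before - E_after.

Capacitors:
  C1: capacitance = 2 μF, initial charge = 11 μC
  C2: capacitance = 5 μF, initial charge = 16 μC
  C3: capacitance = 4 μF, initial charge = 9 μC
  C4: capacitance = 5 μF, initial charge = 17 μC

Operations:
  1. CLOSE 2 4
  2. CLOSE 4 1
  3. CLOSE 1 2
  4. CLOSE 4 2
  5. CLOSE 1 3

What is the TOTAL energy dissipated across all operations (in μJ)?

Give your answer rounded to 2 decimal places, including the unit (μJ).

Initial: C1(2μF, Q=11μC, V=5.50V), C2(5μF, Q=16μC, V=3.20V), C3(4μF, Q=9μC, V=2.25V), C4(5μF, Q=17μC, V=3.40V)
Op 1: CLOSE 2-4: Q_total=33.00, C_total=10.00, V=3.30; Q2=16.50, Q4=16.50; dissipated=0.050
Op 2: CLOSE 4-1: Q_total=27.50, C_total=7.00, V=3.93; Q4=19.64, Q1=7.86; dissipated=3.457
Op 3: CLOSE 1-2: Q_total=24.36, C_total=7.00, V=3.48; Q1=6.96, Q2=17.40; dissipated=0.282
Op 4: CLOSE 4-2: Q_total=37.04, C_total=10.00, V=3.70; Q4=18.52, Q2=18.52; dissipated=0.252
Op 5: CLOSE 1-3: Q_total=15.96, C_total=6.00, V=2.66; Q1=5.32, Q3=10.64; dissipated=1.008
Total dissipated: 5.049 μJ

Answer: 5.05 μJ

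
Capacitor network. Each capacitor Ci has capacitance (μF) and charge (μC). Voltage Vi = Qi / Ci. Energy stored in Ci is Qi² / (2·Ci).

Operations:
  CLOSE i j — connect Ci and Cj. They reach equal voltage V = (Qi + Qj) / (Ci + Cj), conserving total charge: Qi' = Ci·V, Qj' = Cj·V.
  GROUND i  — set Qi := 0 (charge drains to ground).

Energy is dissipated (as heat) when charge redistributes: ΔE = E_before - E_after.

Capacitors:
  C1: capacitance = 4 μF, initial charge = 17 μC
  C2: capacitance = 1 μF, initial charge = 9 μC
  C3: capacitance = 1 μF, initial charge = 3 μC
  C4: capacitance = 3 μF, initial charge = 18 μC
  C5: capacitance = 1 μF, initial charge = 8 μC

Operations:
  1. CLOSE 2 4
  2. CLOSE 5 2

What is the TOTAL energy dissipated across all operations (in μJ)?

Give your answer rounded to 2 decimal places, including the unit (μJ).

Answer: 3.77 μJ

Derivation:
Initial: C1(4μF, Q=17μC, V=4.25V), C2(1μF, Q=9μC, V=9.00V), C3(1μF, Q=3μC, V=3.00V), C4(3μF, Q=18μC, V=6.00V), C5(1μF, Q=8μC, V=8.00V)
Op 1: CLOSE 2-4: Q_total=27.00, C_total=4.00, V=6.75; Q2=6.75, Q4=20.25; dissipated=3.375
Op 2: CLOSE 5-2: Q_total=14.75, C_total=2.00, V=7.38; Q5=7.38, Q2=7.38; dissipated=0.391
Total dissipated: 3.766 μJ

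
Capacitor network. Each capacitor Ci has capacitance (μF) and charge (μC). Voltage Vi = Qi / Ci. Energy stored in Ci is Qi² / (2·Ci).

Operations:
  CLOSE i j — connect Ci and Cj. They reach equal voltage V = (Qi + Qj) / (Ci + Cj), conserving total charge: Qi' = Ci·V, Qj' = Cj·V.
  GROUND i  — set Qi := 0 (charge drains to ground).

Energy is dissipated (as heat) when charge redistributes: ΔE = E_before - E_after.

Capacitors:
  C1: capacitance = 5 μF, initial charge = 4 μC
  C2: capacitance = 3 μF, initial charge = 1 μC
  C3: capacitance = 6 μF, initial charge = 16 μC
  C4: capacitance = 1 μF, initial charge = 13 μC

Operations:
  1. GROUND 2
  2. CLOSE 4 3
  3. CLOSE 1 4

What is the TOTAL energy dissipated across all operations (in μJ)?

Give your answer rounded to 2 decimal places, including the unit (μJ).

Initial: C1(5μF, Q=4μC, V=0.80V), C2(3μF, Q=1μC, V=0.33V), C3(6μF, Q=16μC, V=2.67V), C4(1μF, Q=13μC, V=13.00V)
Op 1: GROUND 2: Q2=0; energy lost=0.167
Op 2: CLOSE 4-3: Q_total=29.00, C_total=7.00, V=4.14; Q4=4.14, Q3=24.86; dissipated=45.762
Op 3: CLOSE 1-4: Q_total=8.14, C_total=6.00, V=1.36; Q1=6.79, Q4=1.36; dissipated=4.656
Total dissipated: 50.585 μJ

Answer: 50.58 μJ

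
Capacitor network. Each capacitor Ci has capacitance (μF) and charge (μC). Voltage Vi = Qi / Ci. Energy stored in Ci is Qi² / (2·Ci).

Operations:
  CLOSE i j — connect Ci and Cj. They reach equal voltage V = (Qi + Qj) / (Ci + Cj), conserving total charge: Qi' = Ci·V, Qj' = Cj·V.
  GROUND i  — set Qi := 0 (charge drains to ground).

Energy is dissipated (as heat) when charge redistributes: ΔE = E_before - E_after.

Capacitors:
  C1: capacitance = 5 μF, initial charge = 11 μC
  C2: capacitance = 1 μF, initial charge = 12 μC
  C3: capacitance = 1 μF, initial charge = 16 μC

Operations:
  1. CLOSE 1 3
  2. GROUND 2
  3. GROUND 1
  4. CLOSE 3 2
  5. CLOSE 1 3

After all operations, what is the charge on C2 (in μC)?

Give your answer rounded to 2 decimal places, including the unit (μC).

Initial: C1(5μF, Q=11μC, V=2.20V), C2(1μF, Q=12μC, V=12.00V), C3(1μF, Q=16μC, V=16.00V)
Op 1: CLOSE 1-3: Q_total=27.00, C_total=6.00, V=4.50; Q1=22.50, Q3=4.50; dissipated=79.350
Op 2: GROUND 2: Q2=0; energy lost=72.000
Op 3: GROUND 1: Q1=0; energy lost=50.625
Op 4: CLOSE 3-2: Q_total=4.50, C_total=2.00, V=2.25; Q3=2.25, Q2=2.25; dissipated=5.062
Op 5: CLOSE 1-3: Q_total=2.25, C_total=6.00, V=0.38; Q1=1.88, Q3=0.38; dissipated=2.109
Final charges: Q1=1.88, Q2=2.25, Q3=0.38

Answer: 2.25 μC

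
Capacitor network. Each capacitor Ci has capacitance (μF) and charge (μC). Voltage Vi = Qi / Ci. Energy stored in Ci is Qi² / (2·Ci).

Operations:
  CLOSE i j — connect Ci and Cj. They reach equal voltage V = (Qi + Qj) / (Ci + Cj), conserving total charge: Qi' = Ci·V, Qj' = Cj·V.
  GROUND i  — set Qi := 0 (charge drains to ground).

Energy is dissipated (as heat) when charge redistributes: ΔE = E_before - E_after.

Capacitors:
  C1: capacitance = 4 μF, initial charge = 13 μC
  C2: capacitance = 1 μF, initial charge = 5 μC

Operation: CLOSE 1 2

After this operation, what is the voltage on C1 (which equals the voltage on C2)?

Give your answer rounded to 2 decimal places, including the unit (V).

Initial: C1(4μF, Q=13μC, V=3.25V), C2(1μF, Q=5μC, V=5.00V)
Op 1: CLOSE 1-2: Q_total=18.00, C_total=5.00, V=3.60; Q1=14.40, Q2=3.60; dissipated=1.225

Answer: 3.60 V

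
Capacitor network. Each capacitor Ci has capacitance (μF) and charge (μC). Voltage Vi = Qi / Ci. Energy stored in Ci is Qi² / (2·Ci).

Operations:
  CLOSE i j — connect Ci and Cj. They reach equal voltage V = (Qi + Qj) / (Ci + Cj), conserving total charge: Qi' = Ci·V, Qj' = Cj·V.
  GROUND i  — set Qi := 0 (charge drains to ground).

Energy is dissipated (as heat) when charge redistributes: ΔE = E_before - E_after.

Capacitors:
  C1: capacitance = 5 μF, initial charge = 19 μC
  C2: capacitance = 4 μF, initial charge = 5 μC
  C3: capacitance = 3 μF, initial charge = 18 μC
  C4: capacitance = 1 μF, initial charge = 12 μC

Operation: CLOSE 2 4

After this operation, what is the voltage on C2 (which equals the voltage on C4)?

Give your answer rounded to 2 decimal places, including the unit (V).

Answer: 3.40 V

Derivation:
Initial: C1(5μF, Q=19μC, V=3.80V), C2(4μF, Q=5μC, V=1.25V), C3(3μF, Q=18μC, V=6.00V), C4(1μF, Q=12μC, V=12.00V)
Op 1: CLOSE 2-4: Q_total=17.00, C_total=5.00, V=3.40; Q2=13.60, Q4=3.40; dissipated=46.225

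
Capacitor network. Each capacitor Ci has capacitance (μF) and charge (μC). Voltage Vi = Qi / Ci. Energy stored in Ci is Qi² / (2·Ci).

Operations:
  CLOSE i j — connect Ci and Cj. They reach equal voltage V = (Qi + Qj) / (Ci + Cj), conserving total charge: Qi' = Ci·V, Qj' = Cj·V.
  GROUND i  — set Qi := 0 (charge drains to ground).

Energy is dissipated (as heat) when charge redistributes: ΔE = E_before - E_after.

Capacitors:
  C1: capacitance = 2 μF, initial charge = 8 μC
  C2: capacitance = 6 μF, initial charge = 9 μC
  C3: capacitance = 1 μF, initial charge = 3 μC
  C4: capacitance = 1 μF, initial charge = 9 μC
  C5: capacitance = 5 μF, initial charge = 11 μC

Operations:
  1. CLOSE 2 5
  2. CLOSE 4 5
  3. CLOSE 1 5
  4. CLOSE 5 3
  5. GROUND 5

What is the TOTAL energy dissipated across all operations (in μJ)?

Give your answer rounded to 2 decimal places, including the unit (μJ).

Answer: 49.25 μJ

Derivation:
Initial: C1(2μF, Q=8μC, V=4.00V), C2(6μF, Q=9μC, V=1.50V), C3(1μF, Q=3μC, V=3.00V), C4(1μF, Q=9μC, V=9.00V), C5(5μF, Q=11μC, V=2.20V)
Op 1: CLOSE 2-5: Q_total=20.00, C_total=11.00, V=1.82; Q2=10.91, Q5=9.09; dissipated=0.668
Op 2: CLOSE 4-5: Q_total=18.09, C_total=6.00, V=3.02; Q4=3.02, Q5=15.08; dissipated=21.491
Op 3: CLOSE 1-5: Q_total=23.08, C_total=7.00, V=3.30; Q1=6.59, Q5=16.48; dissipated=0.693
Op 4: CLOSE 5-3: Q_total=19.48, C_total=6.00, V=3.25; Q5=16.24, Q3=3.25; dissipated=0.037
Op 5: GROUND 5: Q5=0; energy lost=26.359
Total dissipated: 49.248 μJ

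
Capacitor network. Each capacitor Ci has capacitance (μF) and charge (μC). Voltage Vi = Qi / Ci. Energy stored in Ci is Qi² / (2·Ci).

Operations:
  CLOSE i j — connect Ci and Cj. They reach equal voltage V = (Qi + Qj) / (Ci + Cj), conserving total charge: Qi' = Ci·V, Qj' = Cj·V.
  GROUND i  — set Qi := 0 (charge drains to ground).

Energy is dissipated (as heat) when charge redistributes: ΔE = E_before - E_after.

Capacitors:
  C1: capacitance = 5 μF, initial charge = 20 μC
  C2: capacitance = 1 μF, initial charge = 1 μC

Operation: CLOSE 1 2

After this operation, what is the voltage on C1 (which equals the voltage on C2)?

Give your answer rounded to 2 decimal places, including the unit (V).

Initial: C1(5μF, Q=20μC, V=4.00V), C2(1μF, Q=1μC, V=1.00V)
Op 1: CLOSE 1-2: Q_total=21.00, C_total=6.00, V=3.50; Q1=17.50, Q2=3.50; dissipated=3.750

Answer: 3.50 V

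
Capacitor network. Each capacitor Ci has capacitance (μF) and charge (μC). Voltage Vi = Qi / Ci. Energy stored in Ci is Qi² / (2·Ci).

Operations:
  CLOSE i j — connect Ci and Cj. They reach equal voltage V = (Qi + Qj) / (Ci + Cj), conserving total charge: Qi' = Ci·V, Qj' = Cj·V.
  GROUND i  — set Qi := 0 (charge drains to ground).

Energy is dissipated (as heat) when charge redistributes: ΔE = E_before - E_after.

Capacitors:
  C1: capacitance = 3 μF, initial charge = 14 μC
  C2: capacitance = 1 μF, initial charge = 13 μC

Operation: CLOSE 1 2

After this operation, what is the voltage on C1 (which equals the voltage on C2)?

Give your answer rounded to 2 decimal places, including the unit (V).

Answer: 6.75 V

Derivation:
Initial: C1(3μF, Q=14μC, V=4.67V), C2(1μF, Q=13μC, V=13.00V)
Op 1: CLOSE 1-2: Q_total=27.00, C_total=4.00, V=6.75; Q1=20.25, Q2=6.75; dissipated=26.042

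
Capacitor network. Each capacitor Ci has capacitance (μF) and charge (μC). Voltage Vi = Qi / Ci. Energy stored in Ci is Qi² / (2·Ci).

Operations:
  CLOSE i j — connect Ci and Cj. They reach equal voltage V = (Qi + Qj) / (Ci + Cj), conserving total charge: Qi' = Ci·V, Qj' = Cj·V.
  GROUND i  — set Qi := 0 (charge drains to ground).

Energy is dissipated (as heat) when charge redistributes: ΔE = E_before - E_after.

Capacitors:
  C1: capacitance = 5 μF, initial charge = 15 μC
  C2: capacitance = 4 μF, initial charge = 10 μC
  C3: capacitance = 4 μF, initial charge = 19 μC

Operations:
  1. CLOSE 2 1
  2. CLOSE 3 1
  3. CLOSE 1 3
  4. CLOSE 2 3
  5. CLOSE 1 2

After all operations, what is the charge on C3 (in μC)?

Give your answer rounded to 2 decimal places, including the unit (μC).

Initial: C1(5μF, Q=15μC, V=3.00V), C2(4μF, Q=10μC, V=2.50V), C3(4μF, Q=19μC, V=4.75V)
Op 1: CLOSE 2-1: Q_total=25.00, C_total=9.00, V=2.78; Q2=11.11, Q1=13.89; dissipated=0.278
Op 2: CLOSE 3-1: Q_total=32.89, C_total=9.00, V=3.65; Q3=14.62, Q1=18.27; dissipated=4.322
Op 3: CLOSE 1-3: Q_total=32.89, C_total=9.00, V=3.65; Q1=18.27, Q3=14.62; dissipated=0.000
Op 4: CLOSE 2-3: Q_total=25.73, C_total=8.00, V=3.22; Q2=12.86, Q3=12.86; dissipated=0.768
Op 5: CLOSE 1-2: Q_total=31.14, C_total=9.00, V=3.46; Q1=17.30, Q2=13.84; dissipated=0.213
Final charges: Q1=17.30, Q2=13.84, Q3=12.86

Answer: 12.86 μC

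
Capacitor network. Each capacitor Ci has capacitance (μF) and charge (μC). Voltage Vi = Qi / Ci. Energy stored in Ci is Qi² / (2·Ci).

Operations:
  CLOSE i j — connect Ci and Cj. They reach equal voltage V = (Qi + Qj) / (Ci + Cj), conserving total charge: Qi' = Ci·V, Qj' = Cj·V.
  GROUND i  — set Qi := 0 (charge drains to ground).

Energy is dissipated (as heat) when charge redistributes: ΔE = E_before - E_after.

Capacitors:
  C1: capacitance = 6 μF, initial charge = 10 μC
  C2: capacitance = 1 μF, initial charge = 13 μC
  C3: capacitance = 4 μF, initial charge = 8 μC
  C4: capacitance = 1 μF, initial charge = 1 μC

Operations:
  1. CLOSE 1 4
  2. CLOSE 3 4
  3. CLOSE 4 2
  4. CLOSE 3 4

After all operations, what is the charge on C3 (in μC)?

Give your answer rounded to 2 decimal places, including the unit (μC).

Answer: 12.09 μC

Derivation:
Initial: C1(6μF, Q=10μC, V=1.67V), C2(1μF, Q=13μC, V=13.00V), C3(4μF, Q=8μC, V=2.00V), C4(1μF, Q=1μC, V=1.00V)
Op 1: CLOSE 1-4: Q_total=11.00, C_total=7.00, V=1.57; Q1=9.43, Q4=1.57; dissipated=0.190
Op 2: CLOSE 3-4: Q_total=9.57, C_total=5.00, V=1.91; Q3=7.66, Q4=1.91; dissipated=0.073
Op 3: CLOSE 4-2: Q_total=14.91, C_total=2.00, V=7.46; Q4=7.46, Q2=7.46; dissipated=30.723
Op 4: CLOSE 3-4: Q_total=15.11, C_total=5.00, V=3.02; Q3=12.09, Q4=3.02; dissipated=12.289
Final charges: Q1=9.43, Q2=7.46, Q3=12.09, Q4=3.02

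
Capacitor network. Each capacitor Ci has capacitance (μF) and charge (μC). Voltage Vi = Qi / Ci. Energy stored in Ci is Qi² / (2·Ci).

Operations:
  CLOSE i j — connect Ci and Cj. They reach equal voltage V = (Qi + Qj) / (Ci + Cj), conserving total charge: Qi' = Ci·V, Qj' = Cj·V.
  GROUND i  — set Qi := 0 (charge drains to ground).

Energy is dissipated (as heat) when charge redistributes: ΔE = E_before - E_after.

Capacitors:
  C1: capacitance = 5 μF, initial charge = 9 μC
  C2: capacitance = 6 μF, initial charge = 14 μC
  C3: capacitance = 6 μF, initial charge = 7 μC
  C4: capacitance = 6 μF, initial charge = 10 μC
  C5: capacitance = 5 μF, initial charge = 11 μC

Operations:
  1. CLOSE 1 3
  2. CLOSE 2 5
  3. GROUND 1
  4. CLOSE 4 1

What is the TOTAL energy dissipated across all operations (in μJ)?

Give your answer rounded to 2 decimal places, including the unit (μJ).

Answer: 9.65 μJ

Derivation:
Initial: C1(5μF, Q=9μC, V=1.80V), C2(6μF, Q=14μC, V=2.33V), C3(6μF, Q=7μC, V=1.17V), C4(6μF, Q=10μC, V=1.67V), C5(5μF, Q=11μC, V=2.20V)
Op 1: CLOSE 1-3: Q_total=16.00, C_total=11.00, V=1.45; Q1=7.27, Q3=8.73; dissipated=0.547
Op 2: CLOSE 2-5: Q_total=25.00, C_total=11.00, V=2.27; Q2=13.64, Q5=11.36; dissipated=0.024
Op 3: GROUND 1: Q1=0; energy lost=5.289
Op 4: CLOSE 4-1: Q_total=10.00, C_total=11.00, V=0.91; Q4=5.45, Q1=4.55; dissipated=3.788
Total dissipated: 9.648 μJ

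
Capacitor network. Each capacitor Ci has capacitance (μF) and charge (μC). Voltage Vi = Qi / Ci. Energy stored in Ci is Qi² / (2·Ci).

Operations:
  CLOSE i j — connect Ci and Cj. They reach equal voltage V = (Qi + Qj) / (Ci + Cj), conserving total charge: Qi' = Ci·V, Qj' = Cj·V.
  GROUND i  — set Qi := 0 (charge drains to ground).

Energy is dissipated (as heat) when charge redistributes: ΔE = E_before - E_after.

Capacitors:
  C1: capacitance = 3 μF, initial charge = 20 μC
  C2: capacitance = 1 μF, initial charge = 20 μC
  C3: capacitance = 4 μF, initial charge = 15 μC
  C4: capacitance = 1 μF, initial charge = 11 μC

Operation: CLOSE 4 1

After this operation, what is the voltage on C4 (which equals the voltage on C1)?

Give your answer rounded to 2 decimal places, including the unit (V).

Answer: 7.75 V

Derivation:
Initial: C1(3μF, Q=20μC, V=6.67V), C2(1μF, Q=20μC, V=20.00V), C3(4μF, Q=15μC, V=3.75V), C4(1μF, Q=11μC, V=11.00V)
Op 1: CLOSE 4-1: Q_total=31.00, C_total=4.00, V=7.75; Q4=7.75, Q1=23.25; dissipated=7.042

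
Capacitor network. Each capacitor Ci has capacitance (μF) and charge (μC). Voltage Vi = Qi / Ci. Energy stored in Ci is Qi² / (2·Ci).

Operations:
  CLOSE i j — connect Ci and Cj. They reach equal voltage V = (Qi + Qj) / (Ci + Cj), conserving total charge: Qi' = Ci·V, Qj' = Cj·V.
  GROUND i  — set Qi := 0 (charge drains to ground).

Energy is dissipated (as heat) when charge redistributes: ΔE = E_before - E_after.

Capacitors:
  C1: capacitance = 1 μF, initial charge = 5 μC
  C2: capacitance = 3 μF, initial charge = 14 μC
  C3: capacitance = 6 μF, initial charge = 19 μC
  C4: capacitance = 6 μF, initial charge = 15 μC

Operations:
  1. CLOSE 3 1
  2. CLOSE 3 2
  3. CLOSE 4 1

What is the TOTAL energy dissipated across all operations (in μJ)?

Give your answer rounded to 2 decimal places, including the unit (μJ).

Initial: C1(1μF, Q=5μC, V=5.00V), C2(3μF, Q=14μC, V=4.67V), C3(6μF, Q=19μC, V=3.17V), C4(6μF, Q=15μC, V=2.50V)
Op 1: CLOSE 3-1: Q_total=24.00, C_total=7.00, V=3.43; Q3=20.57, Q1=3.43; dissipated=1.440
Op 2: CLOSE 3-2: Q_total=34.57, C_total=9.00, V=3.84; Q3=23.05, Q2=11.52; dissipated=1.533
Op 3: CLOSE 4-1: Q_total=18.43, C_total=7.00, V=2.63; Q4=15.80, Q1=2.63; dissipated=0.370
Total dissipated: 3.343 μJ

Answer: 3.34 μJ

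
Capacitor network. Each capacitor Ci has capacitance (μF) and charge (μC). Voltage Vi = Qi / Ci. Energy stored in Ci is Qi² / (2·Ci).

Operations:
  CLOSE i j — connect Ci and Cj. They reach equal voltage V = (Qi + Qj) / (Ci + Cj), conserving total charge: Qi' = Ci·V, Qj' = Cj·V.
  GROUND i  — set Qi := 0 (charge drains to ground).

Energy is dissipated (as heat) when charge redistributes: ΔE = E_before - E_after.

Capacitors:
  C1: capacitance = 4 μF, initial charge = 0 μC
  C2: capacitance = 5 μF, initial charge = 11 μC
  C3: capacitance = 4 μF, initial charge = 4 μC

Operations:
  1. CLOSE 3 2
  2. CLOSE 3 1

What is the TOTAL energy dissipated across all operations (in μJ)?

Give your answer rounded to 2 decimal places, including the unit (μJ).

Initial: C1(4μF, Q=0μC, V=0.00V), C2(5μF, Q=11μC, V=2.20V), C3(4μF, Q=4μC, V=1.00V)
Op 1: CLOSE 3-2: Q_total=15.00, C_total=9.00, V=1.67; Q3=6.67, Q2=8.33; dissipated=1.600
Op 2: CLOSE 3-1: Q_total=6.67, C_total=8.00, V=0.83; Q3=3.33, Q1=3.33; dissipated=2.778
Total dissipated: 4.378 μJ

Answer: 4.38 μJ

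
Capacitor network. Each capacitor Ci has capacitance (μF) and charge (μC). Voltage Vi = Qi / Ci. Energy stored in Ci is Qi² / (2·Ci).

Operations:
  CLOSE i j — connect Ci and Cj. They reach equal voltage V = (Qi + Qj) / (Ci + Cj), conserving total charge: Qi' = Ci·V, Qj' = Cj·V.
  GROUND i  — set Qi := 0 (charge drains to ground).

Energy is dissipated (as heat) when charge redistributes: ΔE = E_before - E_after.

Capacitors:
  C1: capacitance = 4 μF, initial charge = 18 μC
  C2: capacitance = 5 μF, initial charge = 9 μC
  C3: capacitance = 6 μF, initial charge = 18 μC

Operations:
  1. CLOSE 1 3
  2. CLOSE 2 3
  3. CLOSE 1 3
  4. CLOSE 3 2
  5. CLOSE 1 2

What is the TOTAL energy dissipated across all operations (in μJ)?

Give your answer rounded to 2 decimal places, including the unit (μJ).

Initial: C1(4μF, Q=18μC, V=4.50V), C2(5μF, Q=9μC, V=1.80V), C3(6μF, Q=18μC, V=3.00V)
Op 1: CLOSE 1-3: Q_total=36.00, C_total=10.00, V=3.60; Q1=14.40, Q3=21.60; dissipated=2.700
Op 2: CLOSE 2-3: Q_total=30.60, C_total=11.00, V=2.78; Q2=13.91, Q3=16.69; dissipated=4.418
Op 3: CLOSE 1-3: Q_total=31.09, C_total=10.00, V=3.11; Q1=12.44, Q3=18.65; dissipated=0.803
Op 4: CLOSE 3-2: Q_total=32.56, C_total=11.00, V=2.96; Q3=17.76, Q2=14.80; dissipated=0.146
Op 5: CLOSE 1-2: Q_total=27.24, C_total=9.00, V=3.03; Q1=12.11, Q2=15.13; dissipated=0.025
Total dissipated: 8.092 μJ

Answer: 8.09 μJ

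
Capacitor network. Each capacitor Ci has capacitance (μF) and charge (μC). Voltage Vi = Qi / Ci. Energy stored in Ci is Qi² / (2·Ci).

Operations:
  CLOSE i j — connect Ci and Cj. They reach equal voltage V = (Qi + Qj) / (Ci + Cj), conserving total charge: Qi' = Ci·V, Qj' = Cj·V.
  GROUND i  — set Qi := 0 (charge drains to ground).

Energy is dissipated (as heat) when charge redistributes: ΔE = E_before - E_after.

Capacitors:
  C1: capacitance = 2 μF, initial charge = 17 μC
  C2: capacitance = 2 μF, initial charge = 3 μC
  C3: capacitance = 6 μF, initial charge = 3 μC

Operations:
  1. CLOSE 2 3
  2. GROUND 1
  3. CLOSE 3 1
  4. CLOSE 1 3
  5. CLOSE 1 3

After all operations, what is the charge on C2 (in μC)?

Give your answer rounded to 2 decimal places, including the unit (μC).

Initial: C1(2μF, Q=17μC, V=8.50V), C2(2μF, Q=3μC, V=1.50V), C3(6μF, Q=3μC, V=0.50V)
Op 1: CLOSE 2-3: Q_total=6.00, C_total=8.00, V=0.75; Q2=1.50, Q3=4.50; dissipated=0.750
Op 2: GROUND 1: Q1=0; energy lost=72.250
Op 3: CLOSE 3-1: Q_total=4.50, C_total=8.00, V=0.56; Q3=3.38, Q1=1.12; dissipated=0.422
Op 4: CLOSE 1-3: Q_total=4.50, C_total=8.00, V=0.56; Q1=1.12, Q3=3.38; dissipated=0.000
Op 5: CLOSE 1-3: Q_total=4.50, C_total=8.00, V=0.56; Q1=1.12, Q3=3.38; dissipated=0.000
Final charges: Q1=1.12, Q2=1.50, Q3=3.38

Answer: 1.50 μC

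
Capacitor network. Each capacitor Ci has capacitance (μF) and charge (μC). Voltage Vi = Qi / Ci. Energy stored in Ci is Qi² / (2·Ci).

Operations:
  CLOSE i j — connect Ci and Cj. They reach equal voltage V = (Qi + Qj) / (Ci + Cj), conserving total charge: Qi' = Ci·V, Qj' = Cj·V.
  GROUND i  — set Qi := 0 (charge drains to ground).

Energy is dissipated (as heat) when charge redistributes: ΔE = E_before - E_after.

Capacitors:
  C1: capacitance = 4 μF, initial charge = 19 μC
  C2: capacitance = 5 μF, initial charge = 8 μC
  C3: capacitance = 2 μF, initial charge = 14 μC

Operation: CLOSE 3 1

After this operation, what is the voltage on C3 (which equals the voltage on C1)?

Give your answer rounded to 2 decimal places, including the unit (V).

Answer: 5.50 V

Derivation:
Initial: C1(4μF, Q=19μC, V=4.75V), C2(5μF, Q=8μC, V=1.60V), C3(2μF, Q=14μC, V=7.00V)
Op 1: CLOSE 3-1: Q_total=33.00, C_total=6.00, V=5.50; Q3=11.00, Q1=22.00; dissipated=3.375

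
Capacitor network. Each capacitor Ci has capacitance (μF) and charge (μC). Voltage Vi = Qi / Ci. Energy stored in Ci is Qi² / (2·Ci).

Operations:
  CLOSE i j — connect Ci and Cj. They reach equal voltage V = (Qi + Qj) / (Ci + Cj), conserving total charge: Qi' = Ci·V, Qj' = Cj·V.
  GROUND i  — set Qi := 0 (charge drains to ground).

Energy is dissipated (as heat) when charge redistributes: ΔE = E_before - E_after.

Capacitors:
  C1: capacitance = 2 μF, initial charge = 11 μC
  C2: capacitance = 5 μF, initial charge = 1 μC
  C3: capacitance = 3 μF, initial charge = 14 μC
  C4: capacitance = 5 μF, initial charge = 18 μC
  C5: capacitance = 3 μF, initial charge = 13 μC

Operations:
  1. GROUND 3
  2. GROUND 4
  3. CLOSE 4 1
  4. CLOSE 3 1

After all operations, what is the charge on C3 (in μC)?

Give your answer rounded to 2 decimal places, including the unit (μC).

Answer: 1.89 μC

Derivation:
Initial: C1(2μF, Q=11μC, V=5.50V), C2(5μF, Q=1μC, V=0.20V), C3(3μF, Q=14μC, V=4.67V), C4(5μF, Q=18μC, V=3.60V), C5(3μF, Q=13μC, V=4.33V)
Op 1: GROUND 3: Q3=0; energy lost=32.667
Op 2: GROUND 4: Q4=0; energy lost=32.400
Op 3: CLOSE 4-1: Q_total=11.00, C_total=7.00, V=1.57; Q4=7.86, Q1=3.14; dissipated=21.607
Op 4: CLOSE 3-1: Q_total=3.14, C_total=5.00, V=0.63; Q3=1.89, Q1=1.26; dissipated=1.482
Final charges: Q1=1.26, Q2=1.00, Q3=1.89, Q4=7.86, Q5=13.00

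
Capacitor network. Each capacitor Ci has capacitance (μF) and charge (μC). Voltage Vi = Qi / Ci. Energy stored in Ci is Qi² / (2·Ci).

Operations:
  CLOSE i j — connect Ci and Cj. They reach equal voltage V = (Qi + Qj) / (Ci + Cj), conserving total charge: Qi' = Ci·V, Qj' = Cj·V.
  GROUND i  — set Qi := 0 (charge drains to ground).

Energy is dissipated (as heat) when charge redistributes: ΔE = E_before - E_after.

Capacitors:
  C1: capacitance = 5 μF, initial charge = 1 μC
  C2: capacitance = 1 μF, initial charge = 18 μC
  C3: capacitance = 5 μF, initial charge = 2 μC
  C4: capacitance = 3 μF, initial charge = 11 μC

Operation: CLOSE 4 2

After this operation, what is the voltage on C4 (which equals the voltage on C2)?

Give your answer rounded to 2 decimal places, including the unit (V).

Answer: 7.25 V

Derivation:
Initial: C1(5μF, Q=1μC, V=0.20V), C2(1μF, Q=18μC, V=18.00V), C3(5μF, Q=2μC, V=0.40V), C4(3μF, Q=11μC, V=3.67V)
Op 1: CLOSE 4-2: Q_total=29.00, C_total=4.00, V=7.25; Q4=21.75, Q2=7.25; dissipated=77.042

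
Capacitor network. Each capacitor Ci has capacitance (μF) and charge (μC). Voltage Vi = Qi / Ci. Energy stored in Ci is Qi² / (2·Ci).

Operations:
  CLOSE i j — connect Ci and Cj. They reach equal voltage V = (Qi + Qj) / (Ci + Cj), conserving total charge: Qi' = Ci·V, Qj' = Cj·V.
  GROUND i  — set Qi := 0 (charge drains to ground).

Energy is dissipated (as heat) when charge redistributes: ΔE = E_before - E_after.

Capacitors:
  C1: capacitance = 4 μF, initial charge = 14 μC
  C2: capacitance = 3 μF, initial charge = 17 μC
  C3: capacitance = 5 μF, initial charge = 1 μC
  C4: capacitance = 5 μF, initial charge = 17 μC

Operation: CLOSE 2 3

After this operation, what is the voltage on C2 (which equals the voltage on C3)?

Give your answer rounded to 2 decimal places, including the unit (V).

Initial: C1(4μF, Q=14μC, V=3.50V), C2(3μF, Q=17μC, V=5.67V), C3(5μF, Q=1μC, V=0.20V), C4(5μF, Q=17μC, V=3.40V)
Op 1: CLOSE 2-3: Q_total=18.00, C_total=8.00, V=2.25; Q2=6.75, Q3=11.25; dissipated=28.017

Answer: 2.25 V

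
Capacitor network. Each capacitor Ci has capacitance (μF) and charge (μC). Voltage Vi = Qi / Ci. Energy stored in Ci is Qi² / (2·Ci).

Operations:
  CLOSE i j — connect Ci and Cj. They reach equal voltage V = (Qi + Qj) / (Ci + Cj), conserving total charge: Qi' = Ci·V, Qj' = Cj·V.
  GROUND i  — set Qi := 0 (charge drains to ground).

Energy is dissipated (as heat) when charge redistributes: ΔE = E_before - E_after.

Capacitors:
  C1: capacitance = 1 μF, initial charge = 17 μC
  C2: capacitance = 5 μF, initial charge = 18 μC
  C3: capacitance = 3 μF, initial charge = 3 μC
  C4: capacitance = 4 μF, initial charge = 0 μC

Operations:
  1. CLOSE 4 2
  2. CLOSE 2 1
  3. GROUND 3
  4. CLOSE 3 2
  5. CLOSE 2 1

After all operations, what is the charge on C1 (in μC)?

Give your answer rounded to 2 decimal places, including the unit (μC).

Initial: C1(1μF, Q=17μC, V=17.00V), C2(5μF, Q=18μC, V=3.60V), C3(3μF, Q=3μC, V=1.00V), C4(4μF, Q=0μC, V=0.00V)
Op 1: CLOSE 4-2: Q_total=18.00, C_total=9.00, V=2.00; Q4=8.00, Q2=10.00; dissipated=14.400
Op 2: CLOSE 2-1: Q_total=27.00, C_total=6.00, V=4.50; Q2=22.50, Q1=4.50; dissipated=93.750
Op 3: GROUND 3: Q3=0; energy lost=1.500
Op 4: CLOSE 3-2: Q_total=22.50, C_total=8.00, V=2.81; Q3=8.44, Q2=14.06; dissipated=18.984
Op 5: CLOSE 2-1: Q_total=18.56, C_total=6.00, V=3.09; Q2=15.47, Q1=3.09; dissipated=1.187
Final charges: Q1=3.09, Q2=15.47, Q3=8.44, Q4=8.00

Answer: 3.09 μC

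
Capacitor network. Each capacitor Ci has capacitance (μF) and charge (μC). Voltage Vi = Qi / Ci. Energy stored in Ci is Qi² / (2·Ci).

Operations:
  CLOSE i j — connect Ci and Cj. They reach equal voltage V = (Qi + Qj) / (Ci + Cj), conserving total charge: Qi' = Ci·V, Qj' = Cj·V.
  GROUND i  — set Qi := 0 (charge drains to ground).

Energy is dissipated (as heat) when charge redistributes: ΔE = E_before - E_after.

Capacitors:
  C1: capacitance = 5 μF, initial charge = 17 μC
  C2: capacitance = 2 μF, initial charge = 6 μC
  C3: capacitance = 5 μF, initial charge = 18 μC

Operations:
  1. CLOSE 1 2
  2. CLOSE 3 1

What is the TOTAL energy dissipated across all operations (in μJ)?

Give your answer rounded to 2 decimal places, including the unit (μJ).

Answer: 0.24 μJ

Derivation:
Initial: C1(5μF, Q=17μC, V=3.40V), C2(2μF, Q=6μC, V=3.00V), C3(5μF, Q=18μC, V=3.60V)
Op 1: CLOSE 1-2: Q_total=23.00, C_total=7.00, V=3.29; Q1=16.43, Q2=6.57; dissipated=0.114
Op 2: CLOSE 3-1: Q_total=34.43, C_total=10.00, V=3.44; Q3=17.21, Q1=17.21; dissipated=0.123
Total dissipated: 0.238 μJ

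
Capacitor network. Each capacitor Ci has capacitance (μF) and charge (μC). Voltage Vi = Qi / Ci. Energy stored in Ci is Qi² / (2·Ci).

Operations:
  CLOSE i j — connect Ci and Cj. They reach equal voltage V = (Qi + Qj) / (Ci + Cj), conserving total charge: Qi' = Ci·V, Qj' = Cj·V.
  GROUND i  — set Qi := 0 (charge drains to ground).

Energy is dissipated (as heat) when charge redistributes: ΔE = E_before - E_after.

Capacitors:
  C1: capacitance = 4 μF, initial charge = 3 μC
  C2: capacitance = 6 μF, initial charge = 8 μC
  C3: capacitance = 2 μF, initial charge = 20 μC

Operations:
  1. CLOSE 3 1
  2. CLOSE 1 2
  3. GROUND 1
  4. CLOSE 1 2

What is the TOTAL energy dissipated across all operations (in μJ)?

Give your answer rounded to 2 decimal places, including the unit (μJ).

Initial: C1(4μF, Q=3μC, V=0.75V), C2(6μF, Q=8μC, V=1.33V), C3(2μF, Q=20μC, V=10.00V)
Op 1: CLOSE 3-1: Q_total=23.00, C_total=6.00, V=3.83; Q3=7.67, Q1=15.33; dissipated=57.042
Op 2: CLOSE 1-2: Q_total=23.33, C_total=10.00, V=2.33; Q1=9.33, Q2=14.00; dissipated=7.500
Op 3: GROUND 1: Q1=0; energy lost=10.889
Op 4: CLOSE 1-2: Q_total=14.00, C_total=10.00, V=1.40; Q1=5.60, Q2=8.40; dissipated=6.533
Total dissipated: 81.964 μJ

Answer: 81.96 μJ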